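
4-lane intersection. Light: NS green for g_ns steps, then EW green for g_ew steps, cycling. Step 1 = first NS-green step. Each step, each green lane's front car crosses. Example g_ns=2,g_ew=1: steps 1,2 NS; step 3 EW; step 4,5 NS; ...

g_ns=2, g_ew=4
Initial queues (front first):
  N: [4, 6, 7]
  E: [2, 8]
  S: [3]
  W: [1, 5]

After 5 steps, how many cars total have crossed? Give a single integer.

Step 1 [NS]: N:car4-GO,E:wait,S:car3-GO,W:wait | queues: N=2 E=2 S=0 W=2
Step 2 [NS]: N:car6-GO,E:wait,S:empty,W:wait | queues: N=1 E=2 S=0 W=2
Step 3 [EW]: N:wait,E:car2-GO,S:wait,W:car1-GO | queues: N=1 E=1 S=0 W=1
Step 4 [EW]: N:wait,E:car8-GO,S:wait,W:car5-GO | queues: N=1 E=0 S=0 W=0
Step 5 [EW]: N:wait,E:empty,S:wait,W:empty | queues: N=1 E=0 S=0 W=0
Cars crossed by step 5: 7

Answer: 7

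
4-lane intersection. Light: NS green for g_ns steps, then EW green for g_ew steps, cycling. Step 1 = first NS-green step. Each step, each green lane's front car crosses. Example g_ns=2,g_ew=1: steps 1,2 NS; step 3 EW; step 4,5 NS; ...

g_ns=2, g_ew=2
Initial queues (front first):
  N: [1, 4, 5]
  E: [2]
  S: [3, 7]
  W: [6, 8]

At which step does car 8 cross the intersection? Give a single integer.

Step 1 [NS]: N:car1-GO,E:wait,S:car3-GO,W:wait | queues: N=2 E=1 S=1 W=2
Step 2 [NS]: N:car4-GO,E:wait,S:car7-GO,W:wait | queues: N=1 E=1 S=0 W=2
Step 3 [EW]: N:wait,E:car2-GO,S:wait,W:car6-GO | queues: N=1 E=0 S=0 W=1
Step 4 [EW]: N:wait,E:empty,S:wait,W:car8-GO | queues: N=1 E=0 S=0 W=0
Step 5 [NS]: N:car5-GO,E:wait,S:empty,W:wait | queues: N=0 E=0 S=0 W=0
Car 8 crosses at step 4

4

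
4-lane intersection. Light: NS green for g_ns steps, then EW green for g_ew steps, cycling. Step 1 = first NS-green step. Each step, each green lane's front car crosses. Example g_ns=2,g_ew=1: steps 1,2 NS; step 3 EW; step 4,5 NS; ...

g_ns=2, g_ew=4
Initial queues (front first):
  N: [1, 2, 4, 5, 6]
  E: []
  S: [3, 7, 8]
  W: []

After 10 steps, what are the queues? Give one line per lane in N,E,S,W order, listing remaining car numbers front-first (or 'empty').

Step 1 [NS]: N:car1-GO,E:wait,S:car3-GO,W:wait | queues: N=4 E=0 S=2 W=0
Step 2 [NS]: N:car2-GO,E:wait,S:car7-GO,W:wait | queues: N=3 E=0 S=1 W=0
Step 3 [EW]: N:wait,E:empty,S:wait,W:empty | queues: N=3 E=0 S=1 W=0
Step 4 [EW]: N:wait,E:empty,S:wait,W:empty | queues: N=3 E=0 S=1 W=0
Step 5 [EW]: N:wait,E:empty,S:wait,W:empty | queues: N=3 E=0 S=1 W=0
Step 6 [EW]: N:wait,E:empty,S:wait,W:empty | queues: N=3 E=0 S=1 W=0
Step 7 [NS]: N:car4-GO,E:wait,S:car8-GO,W:wait | queues: N=2 E=0 S=0 W=0
Step 8 [NS]: N:car5-GO,E:wait,S:empty,W:wait | queues: N=1 E=0 S=0 W=0
Step 9 [EW]: N:wait,E:empty,S:wait,W:empty | queues: N=1 E=0 S=0 W=0
Step 10 [EW]: N:wait,E:empty,S:wait,W:empty | queues: N=1 E=0 S=0 W=0

N: 6
E: empty
S: empty
W: empty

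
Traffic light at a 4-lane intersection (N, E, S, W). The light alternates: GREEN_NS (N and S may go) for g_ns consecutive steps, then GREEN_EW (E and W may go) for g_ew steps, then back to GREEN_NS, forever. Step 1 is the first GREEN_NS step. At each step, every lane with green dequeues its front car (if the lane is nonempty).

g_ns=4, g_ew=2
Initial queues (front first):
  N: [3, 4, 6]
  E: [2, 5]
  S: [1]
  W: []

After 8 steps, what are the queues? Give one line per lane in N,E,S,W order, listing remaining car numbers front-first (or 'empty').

Step 1 [NS]: N:car3-GO,E:wait,S:car1-GO,W:wait | queues: N=2 E=2 S=0 W=0
Step 2 [NS]: N:car4-GO,E:wait,S:empty,W:wait | queues: N=1 E=2 S=0 W=0
Step 3 [NS]: N:car6-GO,E:wait,S:empty,W:wait | queues: N=0 E=2 S=0 W=0
Step 4 [NS]: N:empty,E:wait,S:empty,W:wait | queues: N=0 E=2 S=0 W=0
Step 5 [EW]: N:wait,E:car2-GO,S:wait,W:empty | queues: N=0 E=1 S=0 W=0
Step 6 [EW]: N:wait,E:car5-GO,S:wait,W:empty | queues: N=0 E=0 S=0 W=0

N: empty
E: empty
S: empty
W: empty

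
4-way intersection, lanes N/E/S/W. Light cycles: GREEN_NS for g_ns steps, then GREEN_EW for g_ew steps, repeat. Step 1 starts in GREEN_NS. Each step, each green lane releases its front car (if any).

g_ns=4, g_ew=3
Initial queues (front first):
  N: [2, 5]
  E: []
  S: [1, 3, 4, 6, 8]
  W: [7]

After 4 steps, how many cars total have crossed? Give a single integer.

Answer: 6

Derivation:
Step 1 [NS]: N:car2-GO,E:wait,S:car1-GO,W:wait | queues: N=1 E=0 S=4 W=1
Step 2 [NS]: N:car5-GO,E:wait,S:car3-GO,W:wait | queues: N=0 E=0 S=3 W=1
Step 3 [NS]: N:empty,E:wait,S:car4-GO,W:wait | queues: N=0 E=0 S=2 W=1
Step 4 [NS]: N:empty,E:wait,S:car6-GO,W:wait | queues: N=0 E=0 S=1 W=1
Cars crossed by step 4: 6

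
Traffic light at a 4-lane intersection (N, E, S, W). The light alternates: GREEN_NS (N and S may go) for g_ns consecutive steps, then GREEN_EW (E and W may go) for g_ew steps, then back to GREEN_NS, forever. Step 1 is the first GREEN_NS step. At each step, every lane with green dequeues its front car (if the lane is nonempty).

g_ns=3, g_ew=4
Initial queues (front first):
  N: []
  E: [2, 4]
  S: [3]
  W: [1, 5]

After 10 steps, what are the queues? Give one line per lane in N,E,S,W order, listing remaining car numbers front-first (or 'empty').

Step 1 [NS]: N:empty,E:wait,S:car3-GO,W:wait | queues: N=0 E=2 S=0 W=2
Step 2 [NS]: N:empty,E:wait,S:empty,W:wait | queues: N=0 E=2 S=0 W=2
Step 3 [NS]: N:empty,E:wait,S:empty,W:wait | queues: N=0 E=2 S=0 W=2
Step 4 [EW]: N:wait,E:car2-GO,S:wait,W:car1-GO | queues: N=0 E=1 S=0 W=1
Step 5 [EW]: N:wait,E:car4-GO,S:wait,W:car5-GO | queues: N=0 E=0 S=0 W=0

N: empty
E: empty
S: empty
W: empty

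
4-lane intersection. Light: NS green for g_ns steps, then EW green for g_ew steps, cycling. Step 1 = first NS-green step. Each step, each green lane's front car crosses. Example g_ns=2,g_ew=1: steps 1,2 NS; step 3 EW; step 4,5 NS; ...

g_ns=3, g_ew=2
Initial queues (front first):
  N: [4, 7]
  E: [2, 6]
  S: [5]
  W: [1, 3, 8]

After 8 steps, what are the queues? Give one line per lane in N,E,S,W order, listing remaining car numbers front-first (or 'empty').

Step 1 [NS]: N:car4-GO,E:wait,S:car5-GO,W:wait | queues: N=1 E=2 S=0 W=3
Step 2 [NS]: N:car7-GO,E:wait,S:empty,W:wait | queues: N=0 E=2 S=0 W=3
Step 3 [NS]: N:empty,E:wait,S:empty,W:wait | queues: N=0 E=2 S=0 W=3
Step 4 [EW]: N:wait,E:car2-GO,S:wait,W:car1-GO | queues: N=0 E=1 S=0 W=2
Step 5 [EW]: N:wait,E:car6-GO,S:wait,W:car3-GO | queues: N=0 E=0 S=0 W=1
Step 6 [NS]: N:empty,E:wait,S:empty,W:wait | queues: N=0 E=0 S=0 W=1
Step 7 [NS]: N:empty,E:wait,S:empty,W:wait | queues: N=0 E=0 S=0 W=1
Step 8 [NS]: N:empty,E:wait,S:empty,W:wait | queues: N=0 E=0 S=0 W=1

N: empty
E: empty
S: empty
W: 8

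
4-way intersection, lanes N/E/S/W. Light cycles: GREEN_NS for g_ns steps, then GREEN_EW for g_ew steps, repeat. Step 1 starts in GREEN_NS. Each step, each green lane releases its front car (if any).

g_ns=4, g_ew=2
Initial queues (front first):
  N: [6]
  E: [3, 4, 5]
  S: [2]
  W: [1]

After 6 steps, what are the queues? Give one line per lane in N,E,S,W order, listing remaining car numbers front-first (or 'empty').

Step 1 [NS]: N:car6-GO,E:wait,S:car2-GO,W:wait | queues: N=0 E=3 S=0 W=1
Step 2 [NS]: N:empty,E:wait,S:empty,W:wait | queues: N=0 E=3 S=0 W=1
Step 3 [NS]: N:empty,E:wait,S:empty,W:wait | queues: N=0 E=3 S=0 W=1
Step 4 [NS]: N:empty,E:wait,S:empty,W:wait | queues: N=0 E=3 S=0 W=1
Step 5 [EW]: N:wait,E:car3-GO,S:wait,W:car1-GO | queues: N=0 E=2 S=0 W=0
Step 6 [EW]: N:wait,E:car4-GO,S:wait,W:empty | queues: N=0 E=1 S=0 W=0

N: empty
E: 5
S: empty
W: empty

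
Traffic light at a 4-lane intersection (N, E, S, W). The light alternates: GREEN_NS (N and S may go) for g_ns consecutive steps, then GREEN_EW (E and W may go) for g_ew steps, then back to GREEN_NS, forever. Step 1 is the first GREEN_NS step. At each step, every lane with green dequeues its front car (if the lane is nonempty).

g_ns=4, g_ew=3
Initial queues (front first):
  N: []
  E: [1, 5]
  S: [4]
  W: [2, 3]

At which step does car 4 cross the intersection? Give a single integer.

Step 1 [NS]: N:empty,E:wait,S:car4-GO,W:wait | queues: N=0 E=2 S=0 W=2
Step 2 [NS]: N:empty,E:wait,S:empty,W:wait | queues: N=0 E=2 S=0 W=2
Step 3 [NS]: N:empty,E:wait,S:empty,W:wait | queues: N=0 E=2 S=0 W=2
Step 4 [NS]: N:empty,E:wait,S:empty,W:wait | queues: N=0 E=2 S=0 W=2
Step 5 [EW]: N:wait,E:car1-GO,S:wait,W:car2-GO | queues: N=0 E=1 S=0 W=1
Step 6 [EW]: N:wait,E:car5-GO,S:wait,W:car3-GO | queues: N=0 E=0 S=0 W=0
Car 4 crosses at step 1

1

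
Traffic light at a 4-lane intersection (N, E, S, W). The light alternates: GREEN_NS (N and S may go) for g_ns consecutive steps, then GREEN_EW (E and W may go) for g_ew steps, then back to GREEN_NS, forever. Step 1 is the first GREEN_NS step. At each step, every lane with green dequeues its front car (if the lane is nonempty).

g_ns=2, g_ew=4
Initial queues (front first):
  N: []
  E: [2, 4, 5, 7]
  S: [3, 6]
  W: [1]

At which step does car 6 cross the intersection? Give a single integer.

Step 1 [NS]: N:empty,E:wait,S:car3-GO,W:wait | queues: N=0 E=4 S=1 W=1
Step 2 [NS]: N:empty,E:wait,S:car6-GO,W:wait | queues: N=0 E=4 S=0 W=1
Step 3 [EW]: N:wait,E:car2-GO,S:wait,W:car1-GO | queues: N=0 E=3 S=0 W=0
Step 4 [EW]: N:wait,E:car4-GO,S:wait,W:empty | queues: N=0 E=2 S=0 W=0
Step 5 [EW]: N:wait,E:car5-GO,S:wait,W:empty | queues: N=0 E=1 S=0 W=0
Step 6 [EW]: N:wait,E:car7-GO,S:wait,W:empty | queues: N=0 E=0 S=0 W=0
Car 6 crosses at step 2

2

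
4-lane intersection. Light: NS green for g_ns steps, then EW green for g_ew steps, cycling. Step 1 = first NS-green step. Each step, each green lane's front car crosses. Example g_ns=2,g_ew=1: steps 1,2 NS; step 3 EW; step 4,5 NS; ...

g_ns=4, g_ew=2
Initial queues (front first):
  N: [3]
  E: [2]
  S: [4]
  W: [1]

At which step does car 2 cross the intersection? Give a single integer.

Step 1 [NS]: N:car3-GO,E:wait,S:car4-GO,W:wait | queues: N=0 E=1 S=0 W=1
Step 2 [NS]: N:empty,E:wait,S:empty,W:wait | queues: N=0 E=1 S=0 W=1
Step 3 [NS]: N:empty,E:wait,S:empty,W:wait | queues: N=0 E=1 S=0 W=1
Step 4 [NS]: N:empty,E:wait,S:empty,W:wait | queues: N=0 E=1 S=0 W=1
Step 5 [EW]: N:wait,E:car2-GO,S:wait,W:car1-GO | queues: N=0 E=0 S=0 W=0
Car 2 crosses at step 5

5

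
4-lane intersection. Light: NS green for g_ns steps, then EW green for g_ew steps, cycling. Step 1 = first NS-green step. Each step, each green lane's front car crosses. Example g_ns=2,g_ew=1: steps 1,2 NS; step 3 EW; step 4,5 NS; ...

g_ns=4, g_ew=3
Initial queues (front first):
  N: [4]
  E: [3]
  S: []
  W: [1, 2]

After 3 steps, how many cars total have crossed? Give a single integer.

Answer: 1

Derivation:
Step 1 [NS]: N:car4-GO,E:wait,S:empty,W:wait | queues: N=0 E=1 S=0 W=2
Step 2 [NS]: N:empty,E:wait,S:empty,W:wait | queues: N=0 E=1 S=0 W=2
Step 3 [NS]: N:empty,E:wait,S:empty,W:wait | queues: N=0 E=1 S=0 W=2
Cars crossed by step 3: 1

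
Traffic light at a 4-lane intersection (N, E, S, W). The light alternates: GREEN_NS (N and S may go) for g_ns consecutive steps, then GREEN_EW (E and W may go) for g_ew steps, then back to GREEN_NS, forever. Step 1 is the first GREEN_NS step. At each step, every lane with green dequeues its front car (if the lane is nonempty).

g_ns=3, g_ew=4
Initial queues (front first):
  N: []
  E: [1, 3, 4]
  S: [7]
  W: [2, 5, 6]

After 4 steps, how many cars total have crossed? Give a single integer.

Step 1 [NS]: N:empty,E:wait,S:car7-GO,W:wait | queues: N=0 E=3 S=0 W=3
Step 2 [NS]: N:empty,E:wait,S:empty,W:wait | queues: N=0 E=3 S=0 W=3
Step 3 [NS]: N:empty,E:wait,S:empty,W:wait | queues: N=0 E=3 S=0 W=3
Step 4 [EW]: N:wait,E:car1-GO,S:wait,W:car2-GO | queues: N=0 E=2 S=0 W=2
Cars crossed by step 4: 3

Answer: 3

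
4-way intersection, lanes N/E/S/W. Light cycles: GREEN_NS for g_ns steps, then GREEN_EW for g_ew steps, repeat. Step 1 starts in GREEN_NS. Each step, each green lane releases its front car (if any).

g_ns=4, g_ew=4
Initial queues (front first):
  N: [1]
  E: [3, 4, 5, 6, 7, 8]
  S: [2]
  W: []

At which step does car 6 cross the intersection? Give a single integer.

Step 1 [NS]: N:car1-GO,E:wait,S:car2-GO,W:wait | queues: N=0 E=6 S=0 W=0
Step 2 [NS]: N:empty,E:wait,S:empty,W:wait | queues: N=0 E=6 S=0 W=0
Step 3 [NS]: N:empty,E:wait,S:empty,W:wait | queues: N=0 E=6 S=0 W=0
Step 4 [NS]: N:empty,E:wait,S:empty,W:wait | queues: N=0 E=6 S=0 W=0
Step 5 [EW]: N:wait,E:car3-GO,S:wait,W:empty | queues: N=0 E=5 S=0 W=0
Step 6 [EW]: N:wait,E:car4-GO,S:wait,W:empty | queues: N=0 E=4 S=0 W=0
Step 7 [EW]: N:wait,E:car5-GO,S:wait,W:empty | queues: N=0 E=3 S=0 W=0
Step 8 [EW]: N:wait,E:car6-GO,S:wait,W:empty | queues: N=0 E=2 S=0 W=0
Step 9 [NS]: N:empty,E:wait,S:empty,W:wait | queues: N=0 E=2 S=0 W=0
Step 10 [NS]: N:empty,E:wait,S:empty,W:wait | queues: N=0 E=2 S=0 W=0
Step 11 [NS]: N:empty,E:wait,S:empty,W:wait | queues: N=0 E=2 S=0 W=0
Step 12 [NS]: N:empty,E:wait,S:empty,W:wait | queues: N=0 E=2 S=0 W=0
Step 13 [EW]: N:wait,E:car7-GO,S:wait,W:empty | queues: N=0 E=1 S=0 W=0
Step 14 [EW]: N:wait,E:car8-GO,S:wait,W:empty | queues: N=0 E=0 S=0 W=0
Car 6 crosses at step 8

8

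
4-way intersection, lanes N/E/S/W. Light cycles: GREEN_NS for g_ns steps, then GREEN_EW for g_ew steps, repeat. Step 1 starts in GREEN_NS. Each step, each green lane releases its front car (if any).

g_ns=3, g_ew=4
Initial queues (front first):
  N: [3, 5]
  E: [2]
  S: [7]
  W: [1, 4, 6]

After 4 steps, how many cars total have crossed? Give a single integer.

Step 1 [NS]: N:car3-GO,E:wait,S:car7-GO,W:wait | queues: N=1 E=1 S=0 W=3
Step 2 [NS]: N:car5-GO,E:wait,S:empty,W:wait | queues: N=0 E=1 S=0 W=3
Step 3 [NS]: N:empty,E:wait,S:empty,W:wait | queues: N=0 E=1 S=0 W=3
Step 4 [EW]: N:wait,E:car2-GO,S:wait,W:car1-GO | queues: N=0 E=0 S=0 W=2
Cars crossed by step 4: 5

Answer: 5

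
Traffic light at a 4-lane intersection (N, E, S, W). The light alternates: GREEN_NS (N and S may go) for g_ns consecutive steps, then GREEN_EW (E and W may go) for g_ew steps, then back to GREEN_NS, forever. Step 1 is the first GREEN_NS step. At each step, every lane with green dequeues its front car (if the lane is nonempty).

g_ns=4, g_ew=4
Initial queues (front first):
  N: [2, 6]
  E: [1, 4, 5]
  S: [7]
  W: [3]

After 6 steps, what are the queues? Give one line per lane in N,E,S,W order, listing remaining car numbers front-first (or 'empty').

Step 1 [NS]: N:car2-GO,E:wait,S:car7-GO,W:wait | queues: N=1 E=3 S=0 W=1
Step 2 [NS]: N:car6-GO,E:wait,S:empty,W:wait | queues: N=0 E=3 S=0 W=1
Step 3 [NS]: N:empty,E:wait,S:empty,W:wait | queues: N=0 E=3 S=0 W=1
Step 4 [NS]: N:empty,E:wait,S:empty,W:wait | queues: N=0 E=3 S=0 W=1
Step 5 [EW]: N:wait,E:car1-GO,S:wait,W:car3-GO | queues: N=0 E=2 S=0 W=0
Step 6 [EW]: N:wait,E:car4-GO,S:wait,W:empty | queues: N=0 E=1 S=0 W=0

N: empty
E: 5
S: empty
W: empty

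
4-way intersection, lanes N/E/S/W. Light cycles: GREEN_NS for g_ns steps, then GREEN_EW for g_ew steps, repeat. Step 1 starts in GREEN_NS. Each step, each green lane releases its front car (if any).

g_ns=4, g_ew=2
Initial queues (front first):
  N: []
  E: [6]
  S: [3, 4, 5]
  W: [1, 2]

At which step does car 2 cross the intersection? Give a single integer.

Step 1 [NS]: N:empty,E:wait,S:car3-GO,W:wait | queues: N=0 E=1 S=2 W=2
Step 2 [NS]: N:empty,E:wait,S:car4-GO,W:wait | queues: N=0 E=1 S=1 W=2
Step 3 [NS]: N:empty,E:wait,S:car5-GO,W:wait | queues: N=0 E=1 S=0 W=2
Step 4 [NS]: N:empty,E:wait,S:empty,W:wait | queues: N=0 E=1 S=0 W=2
Step 5 [EW]: N:wait,E:car6-GO,S:wait,W:car1-GO | queues: N=0 E=0 S=0 W=1
Step 6 [EW]: N:wait,E:empty,S:wait,W:car2-GO | queues: N=0 E=0 S=0 W=0
Car 2 crosses at step 6

6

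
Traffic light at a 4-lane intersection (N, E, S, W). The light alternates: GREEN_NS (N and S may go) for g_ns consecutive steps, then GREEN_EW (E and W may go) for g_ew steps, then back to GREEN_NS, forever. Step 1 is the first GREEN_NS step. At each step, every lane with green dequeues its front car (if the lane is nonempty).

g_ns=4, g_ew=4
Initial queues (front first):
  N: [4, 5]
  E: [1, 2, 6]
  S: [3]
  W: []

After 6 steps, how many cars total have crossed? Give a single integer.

Step 1 [NS]: N:car4-GO,E:wait,S:car3-GO,W:wait | queues: N=1 E=3 S=0 W=0
Step 2 [NS]: N:car5-GO,E:wait,S:empty,W:wait | queues: N=0 E=3 S=0 W=0
Step 3 [NS]: N:empty,E:wait,S:empty,W:wait | queues: N=0 E=3 S=0 W=0
Step 4 [NS]: N:empty,E:wait,S:empty,W:wait | queues: N=0 E=3 S=0 W=0
Step 5 [EW]: N:wait,E:car1-GO,S:wait,W:empty | queues: N=0 E=2 S=0 W=0
Step 6 [EW]: N:wait,E:car2-GO,S:wait,W:empty | queues: N=0 E=1 S=0 W=0
Cars crossed by step 6: 5

Answer: 5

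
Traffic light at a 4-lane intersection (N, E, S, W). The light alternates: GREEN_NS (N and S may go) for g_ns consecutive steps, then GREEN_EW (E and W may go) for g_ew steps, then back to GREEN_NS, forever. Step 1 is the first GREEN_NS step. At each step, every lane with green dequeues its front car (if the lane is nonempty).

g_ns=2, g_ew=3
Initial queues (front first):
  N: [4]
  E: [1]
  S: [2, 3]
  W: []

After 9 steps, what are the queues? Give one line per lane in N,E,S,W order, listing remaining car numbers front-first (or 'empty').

Step 1 [NS]: N:car4-GO,E:wait,S:car2-GO,W:wait | queues: N=0 E=1 S=1 W=0
Step 2 [NS]: N:empty,E:wait,S:car3-GO,W:wait | queues: N=0 E=1 S=0 W=0
Step 3 [EW]: N:wait,E:car1-GO,S:wait,W:empty | queues: N=0 E=0 S=0 W=0

N: empty
E: empty
S: empty
W: empty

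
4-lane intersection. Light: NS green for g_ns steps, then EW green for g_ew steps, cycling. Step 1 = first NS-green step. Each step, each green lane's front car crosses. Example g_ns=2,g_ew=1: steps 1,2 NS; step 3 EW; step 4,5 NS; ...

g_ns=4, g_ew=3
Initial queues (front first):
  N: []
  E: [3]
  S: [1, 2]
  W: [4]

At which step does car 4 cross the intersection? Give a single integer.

Step 1 [NS]: N:empty,E:wait,S:car1-GO,W:wait | queues: N=0 E=1 S=1 W=1
Step 2 [NS]: N:empty,E:wait,S:car2-GO,W:wait | queues: N=0 E=1 S=0 W=1
Step 3 [NS]: N:empty,E:wait,S:empty,W:wait | queues: N=0 E=1 S=0 W=1
Step 4 [NS]: N:empty,E:wait,S:empty,W:wait | queues: N=0 E=1 S=0 W=1
Step 5 [EW]: N:wait,E:car3-GO,S:wait,W:car4-GO | queues: N=0 E=0 S=0 W=0
Car 4 crosses at step 5

5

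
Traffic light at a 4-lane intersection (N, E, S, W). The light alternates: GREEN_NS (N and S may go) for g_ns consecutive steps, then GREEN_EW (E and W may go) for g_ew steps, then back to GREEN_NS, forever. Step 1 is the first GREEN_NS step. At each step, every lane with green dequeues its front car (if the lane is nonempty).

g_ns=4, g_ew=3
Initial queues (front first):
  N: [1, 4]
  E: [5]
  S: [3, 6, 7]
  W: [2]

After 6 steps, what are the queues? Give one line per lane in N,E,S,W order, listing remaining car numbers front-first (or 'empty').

Step 1 [NS]: N:car1-GO,E:wait,S:car3-GO,W:wait | queues: N=1 E=1 S=2 W=1
Step 2 [NS]: N:car4-GO,E:wait,S:car6-GO,W:wait | queues: N=0 E=1 S=1 W=1
Step 3 [NS]: N:empty,E:wait,S:car7-GO,W:wait | queues: N=0 E=1 S=0 W=1
Step 4 [NS]: N:empty,E:wait,S:empty,W:wait | queues: N=0 E=1 S=0 W=1
Step 5 [EW]: N:wait,E:car5-GO,S:wait,W:car2-GO | queues: N=0 E=0 S=0 W=0

N: empty
E: empty
S: empty
W: empty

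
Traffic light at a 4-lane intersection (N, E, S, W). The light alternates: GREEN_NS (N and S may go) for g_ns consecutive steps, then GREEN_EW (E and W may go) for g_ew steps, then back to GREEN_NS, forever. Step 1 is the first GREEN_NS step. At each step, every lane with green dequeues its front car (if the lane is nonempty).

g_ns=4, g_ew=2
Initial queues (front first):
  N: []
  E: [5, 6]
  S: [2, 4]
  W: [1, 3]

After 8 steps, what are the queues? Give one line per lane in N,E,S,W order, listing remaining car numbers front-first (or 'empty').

Step 1 [NS]: N:empty,E:wait,S:car2-GO,W:wait | queues: N=0 E=2 S=1 W=2
Step 2 [NS]: N:empty,E:wait,S:car4-GO,W:wait | queues: N=0 E=2 S=0 W=2
Step 3 [NS]: N:empty,E:wait,S:empty,W:wait | queues: N=0 E=2 S=0 W=2
Step 4 [NS]: N:empty,E:wait,S:empty,W:wait | queues: N=0 E=2 S=0 W=2
Step 5 [EW]: N:wait,E:car5-GO,S:wait,W:car1-GO | queues: N=0 E=1 S=0 W=1
Step 6 [EW]: N:wait,E:car6-GO,S:wait,W:car3-GO | queues: N=0 E=0 S=0 W=0

N: empty
E: empty
S: empty
W: empty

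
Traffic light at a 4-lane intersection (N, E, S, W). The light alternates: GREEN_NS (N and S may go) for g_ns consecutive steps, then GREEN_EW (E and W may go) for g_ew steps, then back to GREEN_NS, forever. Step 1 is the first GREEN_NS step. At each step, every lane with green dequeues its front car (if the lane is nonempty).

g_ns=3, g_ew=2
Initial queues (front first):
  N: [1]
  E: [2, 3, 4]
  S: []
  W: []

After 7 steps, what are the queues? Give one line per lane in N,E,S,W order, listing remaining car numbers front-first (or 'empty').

Step 1 [NS]: N:car1-GO,E:wait,S:empty,W:wait | queues: N=0 E=3 S=0 W=0
Step 2 [NS]: N:empty,E:wait,S:empty,W:wait | queues: N=0 E=3 S=0 W=0
Step 3 [NS]: N:empty,E:wait,S:empty,W:wait | queues: N=0 E=3 S=0 W=0
Step 4 [EW]: N:wait,E:car2-GO,S:wait,W:empty | queues: N=0 E=2 S=0 W=0
Step 5 [EW]: N:wait,E:car3-GO,S:wait,W:empty | queues: N=0 E=1 S=0 W=0
Step 6 [NS]: N:empty,E:wait,S:empty,W:wait | queues: N=0 E=1 S=0 W=0
Step 7 [NS]: N:empty,E:wait,S:empty,W:wait | queues: N=0 E=1 S=0 W=0

N: empty
E: 4
S: empty
W: empty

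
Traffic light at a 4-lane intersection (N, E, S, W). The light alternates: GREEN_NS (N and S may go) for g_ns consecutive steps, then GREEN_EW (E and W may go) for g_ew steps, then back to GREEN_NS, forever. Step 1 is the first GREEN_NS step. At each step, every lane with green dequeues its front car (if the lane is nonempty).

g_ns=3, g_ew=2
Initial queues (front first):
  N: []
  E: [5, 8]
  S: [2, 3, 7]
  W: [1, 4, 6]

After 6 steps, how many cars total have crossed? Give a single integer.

Step 1 [NS]: N:empty,E:wait,S:car2-GO,W:wait | queues: N=0 E=2 S=2 W=3
Step 2 [NS]: N:empty,E:wait,S:car3-GO,W:wait | queues: N=0 E=2 S=1 W=3
Step 3 [NS]: N:empty,E:wait,S:car7-GO,W:wait | queues: N=0 E=2 S=0 W=3
Step 4 [EW]: N:wait,E:car5-GO,S:wait,W:car1-GO | queues: N=0 E=1 S=0 W=2
Step 5 [EW]: N:wait,E:car8-GO,S:wait,W:car4-GO | queues: N=0 E=0 S=0 W=1
Step 6 [NS]: N:empty,E:wait,S:empty,W:wait | queues: N=0 E=0 S=0 W=1
Cars crossed by step 6: 7

Answer: 7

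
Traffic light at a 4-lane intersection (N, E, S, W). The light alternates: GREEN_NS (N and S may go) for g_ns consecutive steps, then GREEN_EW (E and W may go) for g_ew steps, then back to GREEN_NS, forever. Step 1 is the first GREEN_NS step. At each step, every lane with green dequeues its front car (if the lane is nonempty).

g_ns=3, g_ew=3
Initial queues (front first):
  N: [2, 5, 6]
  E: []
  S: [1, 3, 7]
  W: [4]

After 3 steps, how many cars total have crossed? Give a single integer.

Step 1 [NS]: N:car2-GO,E:wait,S:car1-GO,W:wait | queues: N=2 E=0 S=2 W=1
Step 2 [NS]: N:car5-GO,E:wait,S:car3-GO,W:wait | queues: N=1 E=0 S=1 W=1
Step 3 [NS]: N:car6-GO,E:wait,S:car7-GO,W:wait | queues: N=0 E=0 S=0 W=1
Cars crossed by step 3: 6

Answer: 6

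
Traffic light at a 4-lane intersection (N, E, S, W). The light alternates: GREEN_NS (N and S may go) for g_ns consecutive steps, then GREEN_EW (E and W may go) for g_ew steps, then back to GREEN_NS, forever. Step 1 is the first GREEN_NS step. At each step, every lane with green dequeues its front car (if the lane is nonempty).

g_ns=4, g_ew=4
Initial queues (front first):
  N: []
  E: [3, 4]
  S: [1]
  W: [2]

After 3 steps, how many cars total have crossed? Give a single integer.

Answer: 1

Derivation:
Step 1 [NS]: N:empty,E:wait,S:car1-GO,W:wait | queues: N=0 E=2 S=0 W=1
Step 2 [NS]: N:empty,E:wait,S:empty,W:wait | queues: N=0 E=2 S=0 W=1
Step 3 [NS]: N:empty,E:wait,S:empty,W:wait | queues: N=0 E=2 S=0 W=1
Cars crossed by step 3: 1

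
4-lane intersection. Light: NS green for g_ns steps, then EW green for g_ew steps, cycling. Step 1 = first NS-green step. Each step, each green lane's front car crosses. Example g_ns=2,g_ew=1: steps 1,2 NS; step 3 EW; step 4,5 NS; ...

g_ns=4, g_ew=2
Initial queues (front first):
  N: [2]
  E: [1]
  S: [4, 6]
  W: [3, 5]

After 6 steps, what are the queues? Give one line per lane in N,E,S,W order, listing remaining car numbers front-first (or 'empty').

Step 1 [NS]: N:car2-GO,E:wait,S:car4-GO,W:wait | queues: N=0 E=1 S=1 W=2
Step 2 [NS]: N:empty,E:wait,S:car6-GO,W:wait | queues: N=0 E=1 S=0 W=2
Step 3 [NS]: N:empty,E:wait,S:empty,W:wait | queues: N=0 E=1 S=0 W=2
Step 4 [NS]: N:empty,E:wait,S:empty,W:wait | queues: N=0 E=1 S=0 W=2
Step 5 [EW]: N:wait,E:car1-GO,S:wait,W:car3-GO | queues: N=0 E=0 S=0 W=1
Step 6 [EW]: N:wait,E:empty,S:wait,W:car5-GO | queues: N=0 E=0 S=0 W=0

N: empty
E: empty
S: empty
W: empty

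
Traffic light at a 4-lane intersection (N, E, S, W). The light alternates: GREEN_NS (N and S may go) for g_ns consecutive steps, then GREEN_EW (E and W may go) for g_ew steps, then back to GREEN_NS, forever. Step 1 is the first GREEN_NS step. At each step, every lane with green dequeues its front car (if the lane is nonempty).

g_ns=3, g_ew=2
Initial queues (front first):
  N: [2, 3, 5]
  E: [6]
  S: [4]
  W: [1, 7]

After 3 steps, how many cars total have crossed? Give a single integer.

Step 1 [NS]: N:car2-GO,E:wait,S:car4-GO,W:wait | queues: N=2 E=1 S=0 W=2
Step 2 [NS]: N:car3-GO,E:wait,S:empty,W:wait | queues: N=1 E=1 S=0 W=2
Step 3 [NS]: N:car5-GO,E:wait,S:empty,W:wait | queues: N=0 E=1 S=0 W=2
Cars crossed by step 3: 4

Answer: 4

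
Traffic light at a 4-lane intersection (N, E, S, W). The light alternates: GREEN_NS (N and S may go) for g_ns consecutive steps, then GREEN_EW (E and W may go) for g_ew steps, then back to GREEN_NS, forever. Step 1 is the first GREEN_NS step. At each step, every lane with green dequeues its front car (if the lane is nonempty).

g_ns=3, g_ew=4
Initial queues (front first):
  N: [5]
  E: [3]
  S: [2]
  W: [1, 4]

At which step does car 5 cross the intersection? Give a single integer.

Step 1 [NS]: N:car5-GO,E:wait,S:car2-GO,W:wait | queues: N=0 E=1 S=0 W=2
Step 2 [NS]: N:empty,E:wait,S:empty,W:wait | queues: N=0 E=1 S=0 W=2
Step 3 [NS]: N:empty,E:wait,S:empty,W:wait | queues: N=0 E=1 S=0 W=2
Step 4 [EW]: N:wait,E:car3-GO,S:wait,W:car1-GO | queues: N=0 E=0 S=0 W=1
Step 5 [EW]: N:wait,E:empty,S:wait,W:car4-GO | queues: N=0 E=0 S=0 W=0
Car 5 crosses at step 1

1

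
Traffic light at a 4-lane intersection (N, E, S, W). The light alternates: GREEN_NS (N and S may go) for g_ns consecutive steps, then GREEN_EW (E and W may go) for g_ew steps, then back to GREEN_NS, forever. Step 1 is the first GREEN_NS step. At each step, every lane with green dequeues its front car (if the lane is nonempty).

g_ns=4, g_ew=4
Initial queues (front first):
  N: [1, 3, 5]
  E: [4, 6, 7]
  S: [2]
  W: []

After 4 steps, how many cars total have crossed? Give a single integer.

Answer: 4

Derivation:
Step 1 [NS]: N:car1-GO,E:wait,S:car2-GO,W:wait | queues: N=2 E=3 S=0 W=0
Step 2 [NS]: N:car3-GO,E:wait,S:empty,W:wait | queues: N=1 E=3 S=0 W=0
Step 3 [NS]: N:car5-GO,E:wait,S:empty,W:wait | queues: N=0 E=3 S=0 W=0
Step 4 [NS]: N:empty,E:wait,S:empty,W:wait | queues: N=0 E=3 S=0 W=0
Cars crossed by step 4: 4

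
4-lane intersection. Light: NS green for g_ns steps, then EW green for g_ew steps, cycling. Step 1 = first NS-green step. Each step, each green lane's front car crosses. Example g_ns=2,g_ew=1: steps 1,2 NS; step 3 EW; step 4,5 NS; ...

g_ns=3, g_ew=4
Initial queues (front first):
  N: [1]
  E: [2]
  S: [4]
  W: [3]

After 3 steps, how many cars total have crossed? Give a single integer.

Answer: 2

Derivation:
Step 1 [NS]: N:car1-GO,E:wait,S:car4-GO,W:wait | queues: N=0 E=1 S=0 W=1
Step 2 [NS]: N:empty,E:wait,S:empty,W:wait | queues: N=0 E=1 S=0 W=1
Step 3 [NS]: N:empty,E:wait,S:empty,W:wait | queues: N=0 E=1 S=0 W=1
Cars crossed by step 3: 2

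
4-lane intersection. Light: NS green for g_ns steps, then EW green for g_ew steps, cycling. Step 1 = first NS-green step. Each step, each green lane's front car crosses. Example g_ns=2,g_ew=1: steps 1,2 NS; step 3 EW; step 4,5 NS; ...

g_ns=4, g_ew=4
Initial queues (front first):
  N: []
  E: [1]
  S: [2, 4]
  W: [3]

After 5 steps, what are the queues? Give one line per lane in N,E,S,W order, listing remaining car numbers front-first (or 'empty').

Step 1 [NS]: N:empty,E:wait,S:car2-GO,W:wait | queues: N=0 E=1 S=1 W=1
Step 2 [NS]: N:empty,E:wait,S:car4-GO,W:wait | queues: N=0 E=1 S=0 W=1
Step 3 [NS]: N:empty,E:wait,S:empty,W:wait | queues: N=0 E=1 S=0 W=1
Step 4 [NS]: N:empty,E:wait,S:empty,W:wait | queues: N=0 E=1 S=0 W=1
Step 5 [EW]: N:wait,E:car1-GO,S:wait,W:car3-GO | queues: N=0 E=0 S=0 W=0

N: empty
E: empty
S: empty
W: empty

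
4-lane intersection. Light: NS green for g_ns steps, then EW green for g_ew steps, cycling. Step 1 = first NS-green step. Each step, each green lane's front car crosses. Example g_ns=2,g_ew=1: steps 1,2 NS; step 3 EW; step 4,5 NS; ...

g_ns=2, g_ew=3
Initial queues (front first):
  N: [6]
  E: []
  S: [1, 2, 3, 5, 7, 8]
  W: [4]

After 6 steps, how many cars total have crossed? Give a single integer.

Step 1 [NS]: N:car6-GO,E:wait,S:car1-GO,W:wait | queues: N=0 E=0 S=5 W=1
Step 2 [NS]: N:empty,E:wait,S:car2-GO,W:wait | queues: N=0 E=0 S=4 W=1
Step 3 [EW]: N:wait,E:empty,S:wait,W:car4-GO | queues: N=0 E=0 S=4 W=0
Step 4 [EW]: N:wait,E:empty,S:wait,W:empty | queues: N=0 E=0 S=4 W=0
Step 5 [EW]: N:wait,E:empty,S:wait,W:empty | queues: N=0 E=0 S=4 W=0
Step 6 [NS]: N:empty,E:wait,S:car3-GO,W:wait | queues: N=0 E=0 S=3 W=0
Cars crossed by step 6: 5

Answer: 5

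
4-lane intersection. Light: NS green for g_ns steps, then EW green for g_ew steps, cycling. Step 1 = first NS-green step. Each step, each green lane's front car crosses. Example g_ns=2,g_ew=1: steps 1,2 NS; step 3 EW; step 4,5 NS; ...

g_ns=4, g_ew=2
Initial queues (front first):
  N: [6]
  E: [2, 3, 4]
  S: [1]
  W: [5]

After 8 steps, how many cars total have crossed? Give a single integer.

Answer: 5

Derivation:
Step 1 [NS]: N:car6-GO,E:wait,S:car1-GO,W:wait | queues: N=0 E=3 S=0 W=1
Step 2 [NS]: N:empty,E:wait,S:empty,W:wait | queues: N=0 E=3 S=0 W=1
Step 3 [NS]: N:empty,E:wait,S:empty,W:wait | queues: N=0 E=3 S=0 W=1
Step 4 [NS]: N:empty,E:wait,S:empty,W:wait | queues: N=0 E=3 S=0 W=1
Step 5 [EW]: N:wait,E:car2-GO,S:wait,W:car5-GO | queues: N=0 E=2 S=0 W=0
Step 6 [EW]: N:wait,E:car3-GO,S:wait,W:empty | queues: N=0 E=1 S=0 W=0
Step 7 [NS]: N:empty,E:wait,S:empty,W:wait | queues: N=0 E=1 S=0 W=0
Step 8 [NS]: N:empty,E:wait,S:empty,W:wait | queues: N=0 E=1 S=0 W=0
Cars crossed by step 8: 5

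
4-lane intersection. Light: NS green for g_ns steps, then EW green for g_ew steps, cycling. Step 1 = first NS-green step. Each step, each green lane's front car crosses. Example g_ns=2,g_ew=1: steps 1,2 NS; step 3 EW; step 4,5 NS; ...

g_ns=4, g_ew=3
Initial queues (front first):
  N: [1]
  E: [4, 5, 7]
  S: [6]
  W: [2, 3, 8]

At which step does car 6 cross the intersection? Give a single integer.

Step 1 [NS]: N:car1-GO,E:wait,S:car6-GO,W:wait | queues: N=0 E=3 S=0 W=3
Step 2 [NS]: N:empty,E:wait,S:empty,W:wait | queues: N=0 E=3 S=0 W=3
Step 3 [NS]: N:empty,E:wait,S:empty,W:wait | queues: N=0 E=3 S=0 W=3
Step 4 [NS]: N:empty,E:wait,S:empty,W:wait | queues: N=0 E=3 S=0 W=3
Step 5 [EW]: N:wait,E:car4-GO,S:wait,W:car2-GO | queues: N=0 E=2 S=0 W=2
Step 6 [EW]: N:wait,E:car5-GO,S:wait,W:car3-GO | queues: N=0 E=1 S=0 W=1
Step 7 [EW]: N:wait,E:car7-GO,S:wait,W:car8-GO | queues: N=0 E=0 S=0 W=0
Car 6 crosses at step 1

1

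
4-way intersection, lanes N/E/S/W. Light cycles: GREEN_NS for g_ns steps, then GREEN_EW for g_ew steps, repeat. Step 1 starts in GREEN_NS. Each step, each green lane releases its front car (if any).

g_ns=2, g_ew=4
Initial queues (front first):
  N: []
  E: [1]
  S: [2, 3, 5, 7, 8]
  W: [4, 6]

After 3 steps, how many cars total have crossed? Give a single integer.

Answer: 4

Derivation:
Step 1 [NS]: N:empty,E:wait,S:car2-GO,W:wait | queues: N=0 E=1 S=4 W=2
Step 2 [NS]: N:empty,E:wait,S:car3-GO,W:wait | queues: N=0 E=1 S=3 W=2
Step 3 [EW]: N:wait,E:car1-GO,S:wait,W:car4-GO | queues: N=0 E=0 S=3 W=1
Cars crossed by step 3: 4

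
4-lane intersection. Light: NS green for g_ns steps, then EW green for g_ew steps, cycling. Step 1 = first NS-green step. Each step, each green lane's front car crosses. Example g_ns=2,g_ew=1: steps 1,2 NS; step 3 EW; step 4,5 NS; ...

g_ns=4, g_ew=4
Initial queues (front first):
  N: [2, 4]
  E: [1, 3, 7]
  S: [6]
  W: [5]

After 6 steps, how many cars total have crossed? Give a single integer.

Answer: 6

Derivation:
Step 1 [NS]: N:car2-GO,E:wait,S:car6-GO,W:wait | queues: N=1 E=3 S=0 W=1
Step 2 [NS]: N:car4-GO,E:wait,S:empty,W:wait | queues: N=0 E=3 S=0 W=1
Step 3 [NS]: N:empty,E:wait,S:empty,W:wait | queues: N=0 E=3 S=0 W=1
Step 4 [NS]: N:empty,E:wait,S:empty,W:wait | queues: N=0 E=3 S=0 W=1
Step 5 [EW]: N:wait,E:car1-GO,S:wait,W:car5-GO | queues: N=0 E=2 S=0 W=0
Step 6 [EW]: N:wait,E:car3-GO,S:wait,W:empty | queues: N=0 E=1 S=0 W=0
Cars crossed by step 6: 6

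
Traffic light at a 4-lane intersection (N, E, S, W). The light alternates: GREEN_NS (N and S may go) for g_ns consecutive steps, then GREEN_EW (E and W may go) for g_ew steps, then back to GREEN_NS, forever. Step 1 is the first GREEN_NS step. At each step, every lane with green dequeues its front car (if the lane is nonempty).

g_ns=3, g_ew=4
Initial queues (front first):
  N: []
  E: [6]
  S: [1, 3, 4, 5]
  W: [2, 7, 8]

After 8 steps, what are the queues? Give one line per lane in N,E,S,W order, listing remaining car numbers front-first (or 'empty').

Step 1 [NS]: N:empty,E:wait,S:car1-GO,W:wait | queues: N=0 E=1 S=3 W=3
Step 2 [NS]: N:empty,E:wait,S:car3-GO,W:wait | queues: N=0 E=1 S=2 W=3
Step 3 [NS]: N:empty,E:wait,S:car4-GO,W:wait | queues: N=0 E=1 S=1 W=3
Step 4 [EW]: N:wait,E:car6-GO,S:wait,W:car2-GO | queues: N=0 E=0 S=1 W=2
Step 5 [EW]: N:wait,E:empty,S:wait,W:car7-GO | queues: N=0 E=0 S=1 W=1
Step 6 [EW]: N:wait,E:empty,S:wait,W:car8-GO | queues: N=0 E=0 S=1 W=0
Step 7 [EW]: N:wait,E:empty,S:wait,W:empty | queues: N=0 E=0 S=1 W=0
Step 8 [NS]: N:empty,E:wait,S:car5-GO,W:wait | queues: N=0 E=0 S=0 W=0

N: empty
E: empty
S: empty
W: empty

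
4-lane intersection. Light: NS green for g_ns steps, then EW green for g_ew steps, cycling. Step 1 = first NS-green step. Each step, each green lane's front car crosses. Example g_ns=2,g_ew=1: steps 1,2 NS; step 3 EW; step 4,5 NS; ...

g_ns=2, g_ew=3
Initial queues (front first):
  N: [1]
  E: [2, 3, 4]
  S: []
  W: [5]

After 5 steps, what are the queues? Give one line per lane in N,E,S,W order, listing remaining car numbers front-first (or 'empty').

Step 1 [NS]: N:car1-GO,E:wait,S:empty,W:wait | queues: N=0 E=3 S=0 W=1
Step 2 [NS]: N:empty,E:wait,S:empty,W:wait | queues: N=0 E=3 S=0 W=1
Step 3 [EW]: N:wait,E:car2-GO,S:wait,W:car5-GO | queues: N=0 E=2 S=0 W=0
Step 4 [EW]: N:wait,E:car3-GO,S:wait,W:empty | queues: N=0 E=1 S=0 W=0
Step 5 [EW]: N:wait,E:car4-GO,S:wait,W:empty | queues: N=0 E=0 S=0 W=0

N: empty
E: empty
S: empty
W: empty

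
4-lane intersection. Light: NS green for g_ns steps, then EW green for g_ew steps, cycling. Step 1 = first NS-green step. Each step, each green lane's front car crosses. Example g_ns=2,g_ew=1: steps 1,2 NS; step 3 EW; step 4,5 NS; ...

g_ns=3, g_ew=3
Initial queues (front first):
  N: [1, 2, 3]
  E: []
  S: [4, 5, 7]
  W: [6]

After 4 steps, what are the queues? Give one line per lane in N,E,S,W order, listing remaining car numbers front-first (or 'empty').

Step 1 [NS]: N:car1-GO,E:wait,S:car4-GO,W:wait | queues: N=2 E=0 S=2 W=1
Step 2 [NS]: N:car2-GO,E:wait,S:car5-GO,W:wait | queues: N=1 E=0 S=1 W=1
Step 3 [NS]: N:car3-GO,E:wait,S:car7-GO,W:wait | queues: N=0 E=0 S=0 W=1
Step 4 [EW]: N:wait,E:empty,S:wait,W:car6-GO | queues: N=0 E=0 S=0 W=0

N: empty
E: empty
S: empty
W: empty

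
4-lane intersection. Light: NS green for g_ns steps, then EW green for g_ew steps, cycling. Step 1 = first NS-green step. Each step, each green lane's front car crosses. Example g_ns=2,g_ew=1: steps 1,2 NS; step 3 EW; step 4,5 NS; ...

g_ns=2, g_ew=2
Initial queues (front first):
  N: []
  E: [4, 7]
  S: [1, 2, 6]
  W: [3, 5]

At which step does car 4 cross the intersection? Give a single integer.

Step 1 [NS]: N:empty,E:wait,S:car1-GO,W:wait | queues: N=0 E=2 S=2 W=2
Step 2 [NS]: N:empty,E:wait,S:car2-GO,W:wait | queues: N=0 E=2 S=1 W=2
Step 3 [EW]: N:wait,E:car4-GO,S:wait,W:car3-GO | queues: N=0 E=1 S=1 W=1
Step 4 [EW]: N:wait,E:car7-GO,S:wait,W:car5-GO | queues: N=0 E=0 S=1 W=0
Step 5 [NS]: N:empty,E:wait,S:car6-GO,W:wait | queues: N=0 E=0 S=0 W=0
Car 4 crosses at step 3

3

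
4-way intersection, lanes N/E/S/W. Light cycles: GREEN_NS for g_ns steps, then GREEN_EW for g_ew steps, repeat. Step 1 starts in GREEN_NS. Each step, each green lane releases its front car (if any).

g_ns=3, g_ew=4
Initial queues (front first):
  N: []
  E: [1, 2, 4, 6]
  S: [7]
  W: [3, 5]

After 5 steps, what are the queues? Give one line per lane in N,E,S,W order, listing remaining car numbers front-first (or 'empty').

Step 1 [NS]: N:empty,E:wait,S:car7-GO,W:wait | queues: N=0 E=4 S=0 W=2
Step 2 [NS]: N:empty,E:wait,S:empty,W:wait | queues: N=0 E=4 S=0 W=2
Step 3 [NS]: N:empty,E:wait,S:empty,W:wait | queues: N=0 E=4 S=0 W=2
Step 4 [EW]: N:wait,E:car1-GO,S:wait,W:car3-GO | queues: N=0 E=3 S=0 W=1
Step 5 [EW]: N:wait,E:car2-GO,S:wait,W:car5-GO | queues: N=0 E=2 S=0 W=0

N: empty
E: 4 6
S: empty
W: empty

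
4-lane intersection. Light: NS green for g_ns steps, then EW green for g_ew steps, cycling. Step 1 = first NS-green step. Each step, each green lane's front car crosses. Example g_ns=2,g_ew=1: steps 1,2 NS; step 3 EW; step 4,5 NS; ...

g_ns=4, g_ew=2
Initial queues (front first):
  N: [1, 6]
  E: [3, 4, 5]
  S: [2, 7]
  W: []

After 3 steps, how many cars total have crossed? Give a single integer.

Step 1 [NS]: N:car1-GO,E:wait,S:car2-GO,W:wait | queues: N=1 E=3 S=1 W=0
Step 2 [NS]: N:car6-GO,E:wait,S:car7-GO,W:wait | queues: N=0 E=3 S=0 W=0
Step 3 [NS]: N:empty,E:wait,S:empty,W:wait | queues: N=0 E=3 S=0 W=0
Cars crossed by step 3: 4

Answer: 4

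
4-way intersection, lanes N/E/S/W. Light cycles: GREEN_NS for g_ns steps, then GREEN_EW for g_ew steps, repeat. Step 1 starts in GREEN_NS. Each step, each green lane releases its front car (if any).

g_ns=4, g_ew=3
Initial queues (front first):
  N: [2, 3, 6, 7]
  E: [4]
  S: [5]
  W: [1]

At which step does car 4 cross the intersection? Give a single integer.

Step 1 [NS]: N:car2-GO,E:wait,S:car5-GO,W:wait | queues: N=3 E=1 S=0 W=1
Step 2 [NS]: N:car3-GO,E:wait,S:empty,W:wait | queues: N=2 E=1 S=0 W=1
Step 3 [NS]: N:car6-GO,E:wait,S:empty,W:wait | queues: N=1 E=1 S=0 W=1
Step 4 [NS]: N:car7-GO,E:wait,S:empty,W:wait | queues: N=0 E=1 S=0 W=1
Step 5 [EW]: N:wait,E:car4-GO,S:wait,W:car1-GO | queues: N=0 E=0 S=0 W=0
Car 4 crosses at step 5

5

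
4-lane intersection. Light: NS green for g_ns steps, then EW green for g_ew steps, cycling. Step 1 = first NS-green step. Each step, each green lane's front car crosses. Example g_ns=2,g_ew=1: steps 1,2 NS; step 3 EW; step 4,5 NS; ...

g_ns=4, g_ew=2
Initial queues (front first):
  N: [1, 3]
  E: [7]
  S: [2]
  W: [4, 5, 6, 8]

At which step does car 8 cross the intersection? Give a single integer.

Step 1 [NS]: N:car1-GO,E:wait,S:car2-GO,W:wait | queues: N=1 E=1 S=0 W=4
Step 2 [NS]: N:car3-GO,E:wait,S:empty,W:wait | queues: N=0 E=1 S=0 W=4
Step 3 [NS]: N:empty,E:wait,S:empty,W:wait | queues: N=0 E=1 S=0 W=4
Step 4 [NS]: N:empty,E:wait,S:empty,W:wait | queues: N=0 E=1 S=0 W=4
Step 5 [EW]: N:wait,E:car7-GO,S:wait,W:car4-GO | queues: N=0 E=0 S=0 W=3
Step 6 [EW]: N:wait,E:empty,S:wait,W:car5-GO | queues: N=0 E=0 S=0 W=2
Step 7 [NS]: N:empty,E:wait,S:empty,W:wait | queues: N=0 E=0 S=0 W=2
Step 8 [NS]: N:empty,E:wait,S:empty,W:wait | queues: N=0 E=0 S=0 W=2
Step 9 [NS]: N:empty,E:wait,S:empty,W:wait | queues: N=0 E=0 S=0 W=2
Step 10 [NS]: N:empty,E:wait,S:empty,W:wait | queues: N=0 E=0 S=0 W=2
Step 11 [EW]: N:wait,E:empty,S:wait,W:car6-GO | queues: N=0 E=0 S=0 W=1
Step 12 [EW]: N:wait,E:empty,S:wait,W:car8-GO | queues: N=0 E=0 S=0 W=0
Car 8 crosses at step 12

12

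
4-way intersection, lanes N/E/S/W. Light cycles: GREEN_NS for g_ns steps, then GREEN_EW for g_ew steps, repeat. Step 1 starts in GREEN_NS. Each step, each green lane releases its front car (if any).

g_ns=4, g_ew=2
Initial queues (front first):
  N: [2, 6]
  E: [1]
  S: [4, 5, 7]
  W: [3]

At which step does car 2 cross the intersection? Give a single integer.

Step 1 [NS]: N:car2-GO,E:wait,S:car4-GO,W:wait | queues: N=1 E=1 S=2 W=1
Step 2 [NS]: N:car6-GO,E:wait,S:car5-GO,W:wait | queues: N=0 E=1 S=1 W=1
Step 3 [NS]: N:empty,E:wait,S:car7-GO,W:wait | queues: N=0 E=1 S=0 W=1
Step 4 [NS]: N:empty,E:wait,S:empty,W:wait | queues: N=0 E=1 S=0 W=1
Step 5 [EW]: N:wait,E:car1-GO,S:wait,W:car3-GO | queues: N=0 E=0 S=0 W=0
Car 2 crosses at step 1

1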